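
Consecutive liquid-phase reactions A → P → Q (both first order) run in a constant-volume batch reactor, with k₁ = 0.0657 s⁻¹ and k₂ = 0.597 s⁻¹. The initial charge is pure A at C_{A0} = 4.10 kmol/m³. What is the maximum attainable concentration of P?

At the optimum, C_{P,max}/C_{A0} = (k₁/k₂)^[k₂/(k₂−k₁)].
= (0.0657/0.597)^(0.597/(0.597−0.0657)) = (0.1101)^(1.124) = 0.08377.
C_{P,max} = 0.08377×4.10 = 0.343 kmol/m³.

0.343 kmol/m³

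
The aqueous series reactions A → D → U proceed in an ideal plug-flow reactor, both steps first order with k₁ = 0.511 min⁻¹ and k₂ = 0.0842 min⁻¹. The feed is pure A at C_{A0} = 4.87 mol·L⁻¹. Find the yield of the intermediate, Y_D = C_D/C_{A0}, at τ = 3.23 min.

0.682

For first-order series with pure A initially, C_D(τ) = k₁C_{A0}/(k₂−k₁)·(e^(−k₁τ) − e^(−k₂τ)).
e^(−k₁τ) = e^(−0.511×3.23) = e^(−1.651) = 0.1919; e^(−k₂τ) = e^(−0.2720) = 0.7619.
C_D = 0.511×4.87/(0.0842−0.511) × (0.1919−0.7619) = (-5.831)×(-0.5699) = 3.323 mol·L⁻¹.
Y_D = C_D/C_{A0} = 3.323/4.87 = 0.682.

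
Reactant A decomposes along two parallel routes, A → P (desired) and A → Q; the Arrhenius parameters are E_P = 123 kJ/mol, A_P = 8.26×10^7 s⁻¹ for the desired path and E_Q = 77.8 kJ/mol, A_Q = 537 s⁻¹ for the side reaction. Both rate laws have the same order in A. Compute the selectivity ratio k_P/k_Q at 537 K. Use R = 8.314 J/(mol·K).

6.17

k_P/k_Q = (A_P/A_Q)·exp[−(E_P−E_Q)/(RT)] = (A_P/A_Q)·exp[(E_Q−E_P)/(RT)].
(E_Q−E_P)/(RT) = (77.8−123)×10³/(8.314×537) = -45200/4465 = -10.12.
k_P/k_Q = (8.26×10^7/537)·exp(-10.12) = 1.538×10^5 × 4.010×10^-5 = 6.17.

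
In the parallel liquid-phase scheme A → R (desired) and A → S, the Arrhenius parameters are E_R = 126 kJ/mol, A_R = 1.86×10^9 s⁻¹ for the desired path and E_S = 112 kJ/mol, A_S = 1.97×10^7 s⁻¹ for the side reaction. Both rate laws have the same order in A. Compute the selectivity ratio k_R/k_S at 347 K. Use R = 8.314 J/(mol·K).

0.737

k_R/k_S = (A_R/A_S)·exp[−(E_R−E_S)/(RT)] = (A_R/A_S)·exp[(E_S−E_R)/(RT)].
(E_S−E_R)/(RT) = (112−126)×10³/(8.314×347) = -14000/2885 = -4.853.
k_R/k_S = (1.86×10^9/1.97×10^7)·exp(-4.853) = 94.42 × 0.007807 = 0.737.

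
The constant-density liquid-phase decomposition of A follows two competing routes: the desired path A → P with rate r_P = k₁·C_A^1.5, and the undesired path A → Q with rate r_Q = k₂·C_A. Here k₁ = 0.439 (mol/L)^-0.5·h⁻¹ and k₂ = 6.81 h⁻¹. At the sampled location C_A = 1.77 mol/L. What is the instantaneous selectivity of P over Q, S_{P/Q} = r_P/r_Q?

S_{P/Q} = r_P/r_Q = (k₁·C_A^1.5)/(k₂·C_A) = (k₁/k₂)·C_A^0.5.
= (0.439×1.770^1.5) / (6.81×1.770) = 1.034/12.05 = 0.0858.

0.0858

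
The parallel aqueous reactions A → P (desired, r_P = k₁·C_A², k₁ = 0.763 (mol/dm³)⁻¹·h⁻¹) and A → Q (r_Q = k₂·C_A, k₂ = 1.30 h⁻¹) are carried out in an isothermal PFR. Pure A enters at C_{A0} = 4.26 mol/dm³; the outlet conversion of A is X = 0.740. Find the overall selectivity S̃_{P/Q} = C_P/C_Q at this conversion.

C_A = C_{A0}(1−X) = 1.108 mol/dm³.
Along a PFR/batch, dC_Q/dC_A = −r_Q/(r_P+r_Q) = −k₂/(k₂+k₁·C_A).
Integrating from C_{A0} to C_A: C_Q = (1.30/0.763)·ln[(1.30+0.763·4.26)/(1.30+0.763·1.11)] = 1.704·ln(4.550/2.145) = 1.281 mol/dm³.
Then C_P = (C_{A0}−C_A) − C_Q = 3.152 − 1.281 = 1.871 mol/dm³.
S̃_{P/Q} = C_P/C_Q = 1.871/1.281 = 1.46.

1.46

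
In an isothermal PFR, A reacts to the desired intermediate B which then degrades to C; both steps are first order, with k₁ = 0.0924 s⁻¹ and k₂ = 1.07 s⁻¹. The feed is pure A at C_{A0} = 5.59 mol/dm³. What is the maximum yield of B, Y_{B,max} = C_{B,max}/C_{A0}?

For a first-order series the maximum intermediate yield is C_{B,max}/C_{A0} = (k₁/k₂)^[k₂/(k₂−k₁)].
= (0.0924/1.07)^(1.07/(1.07−0.0924)) = (0.08636)^(1.095) = 0.06851.

0.0685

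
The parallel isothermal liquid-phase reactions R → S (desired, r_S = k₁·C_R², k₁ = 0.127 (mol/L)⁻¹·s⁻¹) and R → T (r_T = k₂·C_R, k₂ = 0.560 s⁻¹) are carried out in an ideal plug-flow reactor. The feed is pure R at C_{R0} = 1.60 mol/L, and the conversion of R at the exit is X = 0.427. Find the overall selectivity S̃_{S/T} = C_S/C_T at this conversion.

C_R = C_{R0}(1−X) = 0.9168 mol/L.
Along a PFR/batch, dC_T/dC_R = −r_T/(r_S+r_T) = −k₂/(k₂+k₁·C_R).
Integrating from C_{R0} to C_R: C_T = (0.560/0.127)·ln[(0.560+0.127·1.60)/(0.560+0.127·0.917)] = 4.409·ln(0.7632/0.6764) = 0.5322 mol/L.
Then C_S = (C_{R0}−C_R) − C_T = 0.6832 − 0.5322 = 0.1510 mol/L.
S̃_{S/T} = C_S/C_T = 0.1510/0.5322 = 0.284.

0.284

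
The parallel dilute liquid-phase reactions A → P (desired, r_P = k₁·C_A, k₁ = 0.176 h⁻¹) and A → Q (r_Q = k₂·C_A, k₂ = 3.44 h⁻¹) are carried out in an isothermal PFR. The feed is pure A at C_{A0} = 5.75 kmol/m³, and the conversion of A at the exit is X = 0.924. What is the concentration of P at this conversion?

0.259 kmol/m³

C_A = C_{A0}(1−X) = 0.4370 kmol/m³.
Both paths are first order in A, so the instantaneous fraction to P is constant: dC_P/d(−C_A) = k₁/(k₁+k₂) = 0.04867.
C_P = 0.04867·(C_{A0}−C_A) = 0.04867×5.313 = 0.259 kmol/m³.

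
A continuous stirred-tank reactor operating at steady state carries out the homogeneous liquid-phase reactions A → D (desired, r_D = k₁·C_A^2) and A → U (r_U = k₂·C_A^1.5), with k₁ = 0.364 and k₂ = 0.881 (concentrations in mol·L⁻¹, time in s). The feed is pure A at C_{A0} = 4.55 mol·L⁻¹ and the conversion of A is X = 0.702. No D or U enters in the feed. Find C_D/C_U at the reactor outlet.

Exit C_A = C_{A0}(1−X) = 4.55×0.298 = 1.356 mol·L⁻¹.
A CSTR operates uniformly at the exit composition, giving r_D = 0.6692 and r_U = 1.391 (each k·C_A^n at C_A = 1.356).
Overall selectivity = C_D/C_U = r_Dτ/(r_Uτ) = r_D/r_U = 0.481.

0.481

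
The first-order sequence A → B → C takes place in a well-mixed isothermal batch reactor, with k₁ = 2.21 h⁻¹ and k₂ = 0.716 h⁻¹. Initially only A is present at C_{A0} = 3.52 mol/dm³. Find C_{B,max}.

2.05 mol/dm³

For a first-order series the maximum intermediate yield is C_{B,max}/C_{A0} = (k₁/k₂)^[k₂/(k₂−k₁)].
= (2.21/0.716)^(0.716/(0.716−2.21)) = (3.087)^(-0.4793) = 0.5827.
C_{B,max} = 0.5827×3.52 = 2.05 mol/dm³.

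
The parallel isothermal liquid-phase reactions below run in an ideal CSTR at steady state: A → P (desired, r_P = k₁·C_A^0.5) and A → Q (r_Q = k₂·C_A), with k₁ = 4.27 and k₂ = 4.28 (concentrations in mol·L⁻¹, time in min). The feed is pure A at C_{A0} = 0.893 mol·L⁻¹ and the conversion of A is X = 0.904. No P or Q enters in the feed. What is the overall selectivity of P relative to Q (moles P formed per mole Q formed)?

Exit C_A = C_{A0}(1−X) = 0.893×0.0960 = 0.08573 mol·L⁻¹.
A CSTR operates uniformly at the exit composition, giving r_P = 1.250 and r_Q = 0.3669 (each k·C_A^n at C_A = 0.08573).
Overall selectivity = C_P/C_Q = r_Pτ/(r_Qτ) = r_P/r_Q = 3.41.

3.41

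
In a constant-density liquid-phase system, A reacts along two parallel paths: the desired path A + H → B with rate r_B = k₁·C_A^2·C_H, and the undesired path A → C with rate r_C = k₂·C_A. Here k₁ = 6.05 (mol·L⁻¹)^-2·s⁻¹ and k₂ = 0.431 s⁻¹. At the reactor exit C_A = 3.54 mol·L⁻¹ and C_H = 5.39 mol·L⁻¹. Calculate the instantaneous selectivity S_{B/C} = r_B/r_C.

S_{B/C} = r_B/r_C = (k₁·C_A^2·C_H)/(k₂·C_A) = (k₁/k₂)·C_A·C_H.
= (6.05×3.540^2×5.390) / (0.431×3.540) = 408.6/1.526 = 268.
Since the desired path is higher order in A, keeping C_A high (PFR or concentrated feed) favours B.

268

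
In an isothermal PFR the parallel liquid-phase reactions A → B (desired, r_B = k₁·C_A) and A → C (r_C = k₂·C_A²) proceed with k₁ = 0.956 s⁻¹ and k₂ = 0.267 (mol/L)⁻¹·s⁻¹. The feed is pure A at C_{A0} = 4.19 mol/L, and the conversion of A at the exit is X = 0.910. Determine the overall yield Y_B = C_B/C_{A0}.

0.577

C_A = C_{A0}(1−X) = 0.3771 mol/L.
Along a PFR/batch, dC_B/dC_A = −r_B/(r_B+r_C) = −k₁/(k₁+k₂·C_A).
Integrating from C_{A0} to C_A: C_B = (0.956/0.267)·ln[(0.956+0.267·4.19)/(0.956+0.267·0.377)] = 3.581·ln(2.075/1.057) = 2.416 mol/L.
Y_B = C_B/C_{A0} = 2.416/4.19 = 0.577.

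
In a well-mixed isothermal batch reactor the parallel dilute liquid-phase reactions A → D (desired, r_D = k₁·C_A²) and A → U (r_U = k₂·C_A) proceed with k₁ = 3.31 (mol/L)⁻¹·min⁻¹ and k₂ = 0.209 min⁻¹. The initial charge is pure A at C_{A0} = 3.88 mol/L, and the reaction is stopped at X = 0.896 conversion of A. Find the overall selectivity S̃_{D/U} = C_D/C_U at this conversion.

C_A = C_{A0}(1−X) = 0.4035 mol/L.
Along a PFR/batch, dC_U/dC_A = −r_U/(r_D+r_U) = −k₂/(k₂+k₁·C_A).
Integrating from C_{A0} to C_A: C_U = (0.209/3.31)·ln[(0.209+3.31·3.88)/(0.209+3.31·0.404)] = 0.06314·ln(13.05/1.545) = 0.1348 mol/L.
Then C_D = (C_{A0}−C_A) − C_U = 3.476 − 0.1348 = 3.342 mol/L.
S̃_{D/U} = C_D/C_U = 3.342/0.1348 = 24.8.

24.8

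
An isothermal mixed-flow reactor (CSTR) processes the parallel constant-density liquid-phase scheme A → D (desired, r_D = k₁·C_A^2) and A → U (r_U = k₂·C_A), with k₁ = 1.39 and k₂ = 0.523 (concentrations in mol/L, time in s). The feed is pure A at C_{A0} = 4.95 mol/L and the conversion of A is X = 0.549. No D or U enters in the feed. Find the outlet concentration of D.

Exit C_A = C_{A0}(1−X) = 4.95×0.451 = 2.232 mol/L.
A CSTR operates uniformly at the exit composition, giving r_D = 6.928 and r_U = 1.168 (each k·C_A^n at C_A = 2.232).
Fraction of consumed A going to D: r_D/(r_D+r_U) = 0.8558.
C_D = 0.8558·C_{A0}·X = 0.8558×4.95×0.549 = 2.33 mol/L.

2.33 mol/L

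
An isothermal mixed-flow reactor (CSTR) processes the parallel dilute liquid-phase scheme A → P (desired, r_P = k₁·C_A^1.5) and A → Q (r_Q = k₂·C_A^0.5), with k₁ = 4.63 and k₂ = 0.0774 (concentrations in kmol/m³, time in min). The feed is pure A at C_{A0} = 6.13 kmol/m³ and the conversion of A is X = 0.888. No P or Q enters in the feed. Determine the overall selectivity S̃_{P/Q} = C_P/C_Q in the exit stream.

41.1

Exit C_A = C_{A0}(1−X) = 6.13×0.112 = 0.6866 kmol/m³.
In a CSTR the entire volume is at exit conditions, so r_P = 4.63×0.6866^1.5 = 2.634 and r_Q = 0.0774×0.6866^0.5 = 0.06413.
Overall selectivity = C_P/C_Q = r_Pτ/(r_Qτ) = r_P/r_Q = 41.1.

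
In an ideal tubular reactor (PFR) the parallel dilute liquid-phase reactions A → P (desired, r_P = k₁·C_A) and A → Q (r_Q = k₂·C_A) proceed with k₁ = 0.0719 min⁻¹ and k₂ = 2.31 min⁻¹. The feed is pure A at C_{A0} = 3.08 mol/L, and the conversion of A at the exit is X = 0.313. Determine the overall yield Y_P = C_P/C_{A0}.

C_A = C_{A0}(1−X) = 2.116 mol/L.
Both paths are first order in A, so the instantaneous fraction to P is constant: dC_P/d(−C_A) = k₁/(k₁+k₂) = 0.03019.
C_P = 0.03019·(C_{A0}−C_A) = 0.03019×0.9640 = 0.0291 mol/L.
Y_P = C_P/C_{A0} = 0.02910/3.08 = 0.00945.

0.00945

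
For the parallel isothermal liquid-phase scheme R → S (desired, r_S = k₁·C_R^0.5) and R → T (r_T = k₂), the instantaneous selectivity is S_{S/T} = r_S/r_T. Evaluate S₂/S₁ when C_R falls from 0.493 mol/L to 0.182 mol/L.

0.608

S_{S/T} = (k₁/k₂)·C_R^0.5, so S₂/S₁ = (C_{R,2}/C_{R,1})^0.5.
= (0.182/0.493)^0.5 = (0.3692)^0.5 = 0.608.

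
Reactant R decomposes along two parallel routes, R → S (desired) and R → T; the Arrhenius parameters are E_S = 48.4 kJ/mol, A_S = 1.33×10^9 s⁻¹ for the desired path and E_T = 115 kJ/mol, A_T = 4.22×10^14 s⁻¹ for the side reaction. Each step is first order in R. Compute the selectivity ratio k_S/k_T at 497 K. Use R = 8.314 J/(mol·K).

31.5

With equal orders, S_{S/T} = k_S/k_T = (A_S/A_T)·exp[(E_T−E_S)/(RT)].
(E_T−E_S)/(RT) = (115−48.4)×10³/(8.314×497) = 66600/4132 = 16.12.
k_S/k_T = (1.33×10^9/4.22×10^14)·exp(16.12) = 3.152×10^-6 × 9.998×10^6 = 31.5.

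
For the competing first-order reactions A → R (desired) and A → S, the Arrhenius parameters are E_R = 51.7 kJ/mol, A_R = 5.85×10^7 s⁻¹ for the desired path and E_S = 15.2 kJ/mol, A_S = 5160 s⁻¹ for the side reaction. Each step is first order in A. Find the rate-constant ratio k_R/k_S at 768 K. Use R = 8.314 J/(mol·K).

With equal orders, S_{R/S} = k_R/k_S = (A_R/A_S)·exp[(E_S−E_R)/(RT)].
(E_S−E_R)/(RT) = (15.2−51.7)×10³/(8.314×768) = -36500/6385 = -5.716.
k_R/k_S = (5.85×10^7/5160)·exp(-5.716) = 11337 × 0.003292 = 37.3.

37.3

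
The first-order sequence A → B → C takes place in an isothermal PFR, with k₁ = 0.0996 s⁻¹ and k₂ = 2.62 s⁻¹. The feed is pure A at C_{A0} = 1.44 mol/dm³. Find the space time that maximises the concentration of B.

The intermediate peaks when r₁ = r₂, i.e. k₁e^(−k₁τ) = k₂e^(−k₂τ), giving τ_opt = ln(k₂/k₁)/(k₂−k₁).
= ln(2.62/0.0996)/(2.62−0.0996) = ln(26.31)/2.520 = 3.270/2.520 = 1.30 s.

1.30 s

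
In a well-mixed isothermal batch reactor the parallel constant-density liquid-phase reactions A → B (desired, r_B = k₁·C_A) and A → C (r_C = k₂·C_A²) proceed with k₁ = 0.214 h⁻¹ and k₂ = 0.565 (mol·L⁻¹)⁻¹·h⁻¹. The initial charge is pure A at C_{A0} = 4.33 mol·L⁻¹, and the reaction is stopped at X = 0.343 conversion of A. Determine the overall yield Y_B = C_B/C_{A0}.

C_A = C_{A0}(1−X) = 2.845 mol·L⁻¹.
Along a PFR/batch, dC_B/dC_A = −r_B/(r_B+r_C) = −k₁/(k₁+k₂·C_A).
Integrating from C_{A0} to C_A: C_B = (0.214/0.565)·ln[(0.214+0.565·4.33)/(0.214+0.565·2.84)] = 0.3788·ln(2.660/1.821) = 0.1435 mol·L⁻¹.
Y_B = C_B/C_{A0} = 0.1435/4.33 = 0.0331.

0.0331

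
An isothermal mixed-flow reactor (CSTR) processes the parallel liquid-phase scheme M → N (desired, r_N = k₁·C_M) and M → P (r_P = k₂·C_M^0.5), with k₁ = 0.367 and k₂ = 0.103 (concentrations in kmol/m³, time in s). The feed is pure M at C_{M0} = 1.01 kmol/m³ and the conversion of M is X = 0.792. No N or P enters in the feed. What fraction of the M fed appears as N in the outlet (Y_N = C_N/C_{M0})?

0.491

Exit C_M = C_{M0}(1−X) = 1.01×0.208 = 0.2101 kmol/m³.
Rates in a CSTR are evaluated at the outlet concentration: r_N = 0.367×0.2101 = 0.07710, r_P = 0.103×0.2101^0.5 = 0.04721.
Fraction of consumed M going to N: r_N/(r_N+r_P) = 0.6202.
C_N = 0.6202·C_{M0}·X = 0.6202×1.01×0.792 = 0.496 kmol/m³; Y_N = C_N/C_{M0} = 0.491.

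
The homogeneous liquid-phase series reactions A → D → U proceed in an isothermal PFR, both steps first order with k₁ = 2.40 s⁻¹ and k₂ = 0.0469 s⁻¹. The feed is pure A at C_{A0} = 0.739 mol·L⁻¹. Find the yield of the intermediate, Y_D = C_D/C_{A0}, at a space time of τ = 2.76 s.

Solving the coupled first-order balances gives C_D(τ) = [k₁/(k₂−k₁)]·C_{A0}·(e^(−k₁τ) − e^(−k₂τ)).
e^(−k₁τ) = e^(−2.40×2.76) = e^(−6.624) = 0.001328; e^(−k₂τ) = e^(−0.1294) = 0.8786.
C_D = 2.40×0.739/(0.0469−2.40) × (0.001328−0.8786) = (-0.7537)×(-0.8773) = 0.6612 mol·L⁻¹.
Y_D = C_D/C_{A0} = 0.6612/0.739 = 0.895.

0.895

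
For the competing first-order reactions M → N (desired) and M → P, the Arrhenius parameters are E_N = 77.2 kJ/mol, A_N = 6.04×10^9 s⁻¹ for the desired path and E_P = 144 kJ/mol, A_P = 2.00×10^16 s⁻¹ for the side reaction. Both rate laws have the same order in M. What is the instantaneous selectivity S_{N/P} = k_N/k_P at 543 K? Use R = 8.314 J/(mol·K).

k_N/k_P = (A_N/A_P)·exp[−(E_N−E_P)/(RT)] = (A_N/A_P)·exp[(E_P−E_N)/(RT)].
(E_P−E_N)/(RT) = (144−77.2)×10³/(8.314×543) = 66800/4515 = 14.80.
k_N/k_P = (6.04×10^9/2.00×10^16)·exp(14.80) = 3.020×10^-7 × 2.668×10^6 = 0.806.

0.806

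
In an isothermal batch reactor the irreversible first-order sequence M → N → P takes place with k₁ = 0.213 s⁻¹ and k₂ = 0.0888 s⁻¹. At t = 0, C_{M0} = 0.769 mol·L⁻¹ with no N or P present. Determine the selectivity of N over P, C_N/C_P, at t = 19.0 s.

0.413

The intermediate concentration in a first-order A→B→C sequence is C_N = k₁C_{M0}(e^(−k₁t) − e^(−k₂t))/(k₂−k₁).
e^(−k₁t) = e^(−0.213×19.0) = e^(−4.047) = 0.01747; e^(−k₂t) = e^(−1.687) = 0.1850.
C_N = 0.213×0.769/(0.0888−0.213) × (0.01747−0.1850) = (-1.319)×(-0.1676) = 0.2210 mol·L⁻¹.
C_M = C_{M0}e^(−k₁t) = 0.01344 mol·L⁻¹, so C_P = C_{M0}−C_M−C_N = 0.5346 mol·L⁻¹; C_N/C_P = 0.413.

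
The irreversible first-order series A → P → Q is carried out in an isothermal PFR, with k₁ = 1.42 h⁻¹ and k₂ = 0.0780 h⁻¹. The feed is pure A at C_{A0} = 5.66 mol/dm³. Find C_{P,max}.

4.78 mol/dm³

Evaluating C_P at τ_opt = ln(k₂/k₁)/(k₂−k₁) gives C_{P,max}/C_{A0} = (k₁/k₂)^[k₂/(k₂−k₁)].
= (1.42/0.0780)^(0.0780/(0.0780−1.42)) = (18.21)^(-0.05812) = 0.8448.
C_{P,max} = 0.8448×5.66 = 4.78 mol/dm³.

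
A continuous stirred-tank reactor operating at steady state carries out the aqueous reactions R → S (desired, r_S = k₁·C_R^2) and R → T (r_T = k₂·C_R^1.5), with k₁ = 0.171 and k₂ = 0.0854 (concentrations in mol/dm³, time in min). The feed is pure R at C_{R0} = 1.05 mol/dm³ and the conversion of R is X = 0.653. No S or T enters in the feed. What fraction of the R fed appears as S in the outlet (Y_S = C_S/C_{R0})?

0.357

Exit C_R = C_{R0}(1−X) = 1.05×0.347 = 0.3644 mol/dm³.
Rates in a CSTR are evaluated at the outlet concentration: r_S = 0.171×0.3644^2 = 0.02270, r_T = 0.0854×0.3644^1.5 = 0.01878.
Fraction of consumed R going to S: r_S/(r_S+r_T) = 0.5472.
C_S = 0.5472·C_{R0}·X = 0.5472×1.05×0.653 = 0.375 mol/dm³; Y_S = C_S/C_{R0} = 0.357.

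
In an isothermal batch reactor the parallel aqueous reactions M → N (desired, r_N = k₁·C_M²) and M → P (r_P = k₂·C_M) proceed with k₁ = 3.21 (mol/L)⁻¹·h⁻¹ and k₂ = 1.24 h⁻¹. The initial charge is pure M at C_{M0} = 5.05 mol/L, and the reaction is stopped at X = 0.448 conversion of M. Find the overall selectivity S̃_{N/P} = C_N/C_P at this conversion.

9.88

C_M = C_{M0}(1−X) = 2.788 mol/L.
Along a PFR/batch, dC_P/dC_M = −r_P/(r_N+r_P) = −k₂/(k₂+k₁·C_M).
Integrating from C_{M0} to C_M: C_P = (1.24/3.21)·ln[(1.24+3.21·5.05)/(1.24+3.21·2.79)] = 0.3863·ln(17.45/10.19) = 0.2079 mol/L.
Then C_N = (C_{M0}−C_M) − C_P = 2.262 − 0.2079 = 2.055 mol/L.
S̃_{N/P} = C_N/C_P = 2.055/0.2079 = 9.88.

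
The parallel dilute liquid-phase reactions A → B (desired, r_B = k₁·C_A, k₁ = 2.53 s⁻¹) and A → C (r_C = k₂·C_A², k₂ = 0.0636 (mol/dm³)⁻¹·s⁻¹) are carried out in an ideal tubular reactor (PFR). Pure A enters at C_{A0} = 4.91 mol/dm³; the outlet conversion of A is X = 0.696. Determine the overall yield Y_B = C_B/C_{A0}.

C_A = C_{A0}(1−X) = 1.493 mol/dm³.
Along a PFR/batch, dC_B/dC_A = −r_B/(r_B+r_C) = −k₁/(k₁+k₂·C_A).
Integrating from C_{A0} to C_A: C_B = (2.53/0.0636)·ln[(2.53+0.0636·4.91)/(2.53+0.0636·1.49)] = 39.78·ln(2.842/2.625) = 3.164 mol/dm³.
Y_B = C_B/C_{A0} = 3.164/4.91 = 0.645.

0.645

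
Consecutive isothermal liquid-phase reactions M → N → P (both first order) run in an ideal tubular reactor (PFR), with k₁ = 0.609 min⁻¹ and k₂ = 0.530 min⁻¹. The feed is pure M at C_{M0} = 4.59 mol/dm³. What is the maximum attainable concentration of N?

1.81 mol/dm³

At the optimum, C_{N,max}/C_{M0} = (k₁/k₂)^[k₂/(k₂−k₁)].
= (0.609/0.530)^(0.530/(0.530−0.609)) = (1.149)^(-6.709) = 0.3937.
C_{N,max} = 0.3937×4.59 = 1.81 mol/dm³.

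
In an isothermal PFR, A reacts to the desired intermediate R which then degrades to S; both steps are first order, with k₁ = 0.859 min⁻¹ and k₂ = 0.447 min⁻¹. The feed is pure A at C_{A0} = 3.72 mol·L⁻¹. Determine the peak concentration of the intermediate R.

1.83 mol·L⁻¹

At the optimum, C_{R,max}/C_{A0} = (k₁/k₂)^[k₂/(k₂−k₁)].
= (0.859/0.447)^(0.447/(0.447−0.859)) = (1.922)^(-1.085) = 0.4923.
C_{R,max} = 0.4923×3.72 = 1.83 mol·L⁻¹.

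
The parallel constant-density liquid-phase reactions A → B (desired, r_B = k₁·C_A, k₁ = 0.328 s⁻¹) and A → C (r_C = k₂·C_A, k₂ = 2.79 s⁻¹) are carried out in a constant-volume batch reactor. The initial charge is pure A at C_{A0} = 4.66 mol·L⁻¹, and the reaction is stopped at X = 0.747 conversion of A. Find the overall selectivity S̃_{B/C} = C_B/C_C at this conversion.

0.118

C_A = C_{A0}(1−X) = 1.179 mol·L⁻¹.
Both paths are first order in A, so the instantaneous fraction to B is constant: dC_B/d(−C_A) = k₁/(k₁+k₂) = 0.1052.
C_B = 0.1052·(C_{A0}−C_A) = 0.1052×3.481 = 0.366 mol·L⁻¹.
C_C = (C_{A0}−C_A)−C_B = 3.115 mol·L⁻¹; S̃_{B/C} = 0.3662/3.115 = 0.118.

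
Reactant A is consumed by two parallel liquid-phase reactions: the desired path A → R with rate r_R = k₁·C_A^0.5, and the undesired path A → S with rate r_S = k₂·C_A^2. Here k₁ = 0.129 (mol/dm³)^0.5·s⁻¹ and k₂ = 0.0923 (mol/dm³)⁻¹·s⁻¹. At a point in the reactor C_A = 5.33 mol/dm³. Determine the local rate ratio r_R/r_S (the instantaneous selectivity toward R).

0.114

S_{R/S} = r_R/r_S = (k₁·C_A^0.5)/(k₂·C_A^2) = (k₁/k₂)·C_A^-1.5.
= (0.129×5.330^0.5) / (0.0923×5.330^2) = 0.2978/2.622 = 0.114.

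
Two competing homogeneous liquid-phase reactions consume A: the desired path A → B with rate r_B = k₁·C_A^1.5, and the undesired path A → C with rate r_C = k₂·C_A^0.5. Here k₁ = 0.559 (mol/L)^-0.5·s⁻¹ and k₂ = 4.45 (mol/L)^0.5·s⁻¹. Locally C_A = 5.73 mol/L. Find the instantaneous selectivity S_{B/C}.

S_{B/C} = r_B/r_C = (k₁·C_A^1.5)/(k₂·C_A^0.5) = (k₁/k₂)·C_A.
= (0.559×5.730^1.5) / (4.45×5.730^0.5) = 7.667/10.65 = 0.720.

0.720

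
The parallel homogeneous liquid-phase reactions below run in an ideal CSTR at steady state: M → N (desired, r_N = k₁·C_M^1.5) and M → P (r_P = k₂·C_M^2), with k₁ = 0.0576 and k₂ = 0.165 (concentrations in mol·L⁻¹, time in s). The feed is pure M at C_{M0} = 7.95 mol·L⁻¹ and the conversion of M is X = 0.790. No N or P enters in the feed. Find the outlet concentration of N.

Exit C_M = C_{M0}(1−X) = 7.95×0.210 = 1.669 mol·L⁻¹.
A CSTR operates uniformly at the exit composition, giving r_N = 0.1243 and r_P = 0.4599 (each k·C_M^n at C_M = 1.669).
Fraction of consumed M going to N: r_N/(r_N+r_P) = 0.2127.
C_N = 0.2127·C_{M0}·X = 0.2127×7.95×0.790 = 1.34 mol·L⁻¹.

1.34 mol·L⁻¹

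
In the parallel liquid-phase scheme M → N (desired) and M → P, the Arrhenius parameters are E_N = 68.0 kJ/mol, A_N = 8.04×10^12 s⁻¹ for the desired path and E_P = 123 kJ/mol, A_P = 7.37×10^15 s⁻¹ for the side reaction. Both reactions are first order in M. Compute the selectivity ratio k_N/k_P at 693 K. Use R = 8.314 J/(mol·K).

With equal orders, S_{N/P} = k_N/k_P = (A_N/A_P)·exp[(E_P−E_N)/(RT)].
(E_P−E_N)/(RT) = (123−68.0)×10³/(8.314×693) = 55000/5762 = 9.546.
k_N/k_P = (8.04×10^12/7.37×10^15)·exp(9.546) = 0.001091 × 13988 = 15.3.
Since E_N < E_P, lowering the temperature improves selectivity toward N.

15.3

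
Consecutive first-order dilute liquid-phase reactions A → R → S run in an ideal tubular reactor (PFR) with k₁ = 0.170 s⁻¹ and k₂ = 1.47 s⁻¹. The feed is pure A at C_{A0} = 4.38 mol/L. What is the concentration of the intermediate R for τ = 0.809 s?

0.325 mol/L

For first-order series with pure A initially, C_R(τ) = k₁C_{A0}/(k₂−k₁)·(e^(−k₁τ) − e^(−k₂τ)).
e^(−k₁τ) = e^(−0.170×0.809) = e^(−0.1375) = 0.8715; e^(−k₂τ) = e^(−1.189) = 0.3045.
C_R = 0.170×4.38/(1.47−0.170) × (0.8715−0.3045) = 0.5728×0.5671 = 0.3248 mol/L.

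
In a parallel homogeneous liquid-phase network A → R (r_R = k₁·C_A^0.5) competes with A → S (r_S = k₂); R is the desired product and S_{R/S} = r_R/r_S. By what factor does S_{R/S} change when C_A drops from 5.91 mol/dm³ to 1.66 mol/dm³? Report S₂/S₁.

0.530

S_{R/S} = (k₁/k₂)·C_A^0.5, so S₂/S₁ = (C_{A,2}/C_{A,1})^0.5.
= (1.66/5.91)^0.5 = (0.2809)^0.5 = 0.530.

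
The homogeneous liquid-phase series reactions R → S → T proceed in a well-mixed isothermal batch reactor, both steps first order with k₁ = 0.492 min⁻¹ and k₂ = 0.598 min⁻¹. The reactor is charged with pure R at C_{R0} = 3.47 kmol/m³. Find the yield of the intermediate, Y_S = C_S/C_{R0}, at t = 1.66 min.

0.331

The intermediate concentration in a first-order A→B→C sequence is C_S = k₁C_{R0}(e^(−k₁t) − e^(−k₂t))/(k₂−k₁).
e^(−k₁t) = e^(−0.492×1.66) = e^(−0.8167) = 0.4419; e^(−k₂t) = e^(−0.9927) = 0.3706.
C_S = 0.492×3.47/(0.598−0.492) × (0.4419−0.3706) = 16.11×0.07130 = 1.148 kmol/m³.
Y_S = C_S/C_{R0} = 1.148/3.47 = 0.331.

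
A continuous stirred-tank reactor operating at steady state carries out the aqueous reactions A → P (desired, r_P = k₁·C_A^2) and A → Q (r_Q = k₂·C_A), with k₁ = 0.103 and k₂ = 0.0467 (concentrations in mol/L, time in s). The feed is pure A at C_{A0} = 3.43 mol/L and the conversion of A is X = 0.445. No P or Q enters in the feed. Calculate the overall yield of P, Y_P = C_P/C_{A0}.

0.359

Exit C_A = C_{A0}(1−X) = 3.43×0.555 = 1.904 mol/L.
In a CSTR the entire volume is at exit conditions, so r_P = 0.103×1.904^2 = 0.3733 and r_Q = 0.0467×1.904 = 0.08890.
Fraction of consumed A going to P: r_P/(r_P+r_Q) = 0.8076.
C_P = 0.8076·C_{A0}·X = 0.8076×3.43×0.445 = 1.23 mol/L; Y_P = C_P/C_{A0} = 0.359.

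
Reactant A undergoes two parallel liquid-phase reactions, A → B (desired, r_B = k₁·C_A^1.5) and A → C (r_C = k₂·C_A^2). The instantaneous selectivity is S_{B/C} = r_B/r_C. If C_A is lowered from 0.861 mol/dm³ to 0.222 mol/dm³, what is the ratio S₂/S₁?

S_{B/C} = (k₁/k₂)·C_A^-0.5, so S₂/S₁ = (C_{A,2}/C_{A,1})^-0.5.
= (0.222/0.861)^(-0.5) = (0.2578)^(-0.5) = 1.97.
Selectivity toward B rises as C_A falls — low-concentration operation is favoured.

1.97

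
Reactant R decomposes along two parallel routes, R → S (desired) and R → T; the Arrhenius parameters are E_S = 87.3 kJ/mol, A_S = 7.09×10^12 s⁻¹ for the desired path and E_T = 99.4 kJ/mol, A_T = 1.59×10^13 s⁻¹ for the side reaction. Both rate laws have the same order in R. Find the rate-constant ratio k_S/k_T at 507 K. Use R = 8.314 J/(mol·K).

7.87

Since both paths have the same order in R, the concentration cancels and S_{S/T} = k_S/k_T = (A_S/A_T)·exp[(E_T−E_S)/(RT)].
(E_T−E_S)/(RT) = (99.4−87.3)×10³/(8.314×507) = 12100/4215 = 2.871.
k_S/k_T = (7.09×10^12/1.59×10^13)·exp(2.871) = 0.4459 × 17.65 = 7.87.
Since E_S < E_T, lowering the temperature improves selectivity toward S.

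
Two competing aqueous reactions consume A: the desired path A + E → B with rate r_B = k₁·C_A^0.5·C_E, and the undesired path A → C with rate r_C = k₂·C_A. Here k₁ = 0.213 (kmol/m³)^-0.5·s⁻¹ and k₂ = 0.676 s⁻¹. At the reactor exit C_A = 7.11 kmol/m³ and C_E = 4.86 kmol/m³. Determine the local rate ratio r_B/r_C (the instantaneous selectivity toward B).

S_{B/C} = r_B/r_C = (k₁·C_A^0.5·C_E)/(k₂·C_A) = (k₁/k₂)·C_A^-0.5·C_E.
= (0.213×7.110^0.5×4.860) / (0.676×7.110) = 2.760/4.806 = 0.574.
The undesired path is higher order in A, so low C_A (CSTR or dilute feed) favours B.

0.574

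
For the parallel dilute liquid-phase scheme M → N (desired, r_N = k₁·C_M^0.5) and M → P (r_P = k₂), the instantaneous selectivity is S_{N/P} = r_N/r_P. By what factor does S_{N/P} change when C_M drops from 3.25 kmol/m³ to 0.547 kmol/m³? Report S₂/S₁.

S_{N/P} = (k₁/k₂)·C_M^0.5, so S₂/S₁ = (C_{M,2}/C_{M,1})^0.5.
= (0.547/3.25)^0.5 = (0.1683)^0.5 = 0.410.
Selectivity toward N falls as C_M falls — high-concentration operation is favoured.

0.410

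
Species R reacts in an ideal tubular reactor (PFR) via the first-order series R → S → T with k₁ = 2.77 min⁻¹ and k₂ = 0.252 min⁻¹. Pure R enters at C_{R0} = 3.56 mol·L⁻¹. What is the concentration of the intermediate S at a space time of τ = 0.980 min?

2.80 mol·L⁻¹

For first-order series with pure R initially, C_S(τ) = k₁C_{R0}/(k₂−k₁)·(e^(−k₁τ) − e^(−k₂τ)).
e^(−k₁τ) = e^(−2.77×0.980) = e^(−2.715) = 0.06623; e^(−k₂τ) = e^(−0.2470) = 0.7812.
C_S = 2.77×3.56/(0.252−2.77) × (0.06623−0.7812) = (-3.916)×(-0.7149) = 2.800 mol·L⁻¹.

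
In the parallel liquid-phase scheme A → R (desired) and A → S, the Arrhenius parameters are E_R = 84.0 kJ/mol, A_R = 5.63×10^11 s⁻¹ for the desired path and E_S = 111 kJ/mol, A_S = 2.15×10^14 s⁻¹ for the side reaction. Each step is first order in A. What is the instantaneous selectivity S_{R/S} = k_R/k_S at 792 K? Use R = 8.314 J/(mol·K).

k_R/k_S = (A_R/A_S)·exp[−(E_R−E_S)/(RT)] = (A_R/A_S)·exp[(E_S−E_R)/(RT)].
(E_S−E_R)/(RT) = (111−84.0)×10³/(8.314×792) = 27000/6585 = 4.100.
k_R/k_S = (5.63×10^11/2.15×10^14)·exp(4.100) = 0.002619 × 60.37 = 0.158.

0.158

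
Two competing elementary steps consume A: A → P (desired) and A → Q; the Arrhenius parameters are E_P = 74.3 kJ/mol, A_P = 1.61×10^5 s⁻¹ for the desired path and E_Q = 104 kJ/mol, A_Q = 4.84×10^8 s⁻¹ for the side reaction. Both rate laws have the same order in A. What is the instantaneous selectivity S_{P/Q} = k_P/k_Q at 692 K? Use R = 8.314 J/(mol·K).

0.0581

With equal orders, S_{P/Q} = k_P/k_Q = (A_P/A_Q)·exp[(E_Q−E_P)/(RT)].
(E_Q−E_P)/(RT) = (104−74.3)×10³/(8.314×692) = 29700/5753 = 5.162.
k_P/k_Q = (1.61×10^5/4.84×10^8)·exp(5.162) = 3.326×10^-4 × 174.6 = 0.0581.
Since E_P < E_Q, lowering the temperature improves selectivity toward P.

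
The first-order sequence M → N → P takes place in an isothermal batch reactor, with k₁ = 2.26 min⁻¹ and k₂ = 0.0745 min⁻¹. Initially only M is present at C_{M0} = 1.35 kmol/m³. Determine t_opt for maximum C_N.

1.56 min

For first-order series the maximum of C_N occurs at t_opt = ln(k₂/k₁)/(k₂−k₁).
= ln(0.0745/2.26)/(0.0745−2.26) = ln(0.03296)/-2.185 = -3.412/-2.185 = 1.56 min.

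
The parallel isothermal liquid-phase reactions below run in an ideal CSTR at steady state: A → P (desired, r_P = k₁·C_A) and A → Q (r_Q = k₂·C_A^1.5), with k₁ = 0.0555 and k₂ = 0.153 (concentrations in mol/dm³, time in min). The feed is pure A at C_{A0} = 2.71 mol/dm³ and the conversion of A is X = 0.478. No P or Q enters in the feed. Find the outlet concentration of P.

Exit C_A = C_{A0}(1−X) = 2.71×0.522 = 1.415 mol/dm³.
Rates in a CSTR are evaluated at the outlet concentration: r_P = 0.0555×1.415 = 0.07851, r_Q = 0.153×1.415^1.5 = 0.2574.
Fraction of consumed A going to P: r_P/(r_P+r_Q) = 0.2337.
C_P = 0.2337·C_{A0}·X = 0.2337×2.71×0.478 = 0.303 mol/dm³.

0.303 mol/dm³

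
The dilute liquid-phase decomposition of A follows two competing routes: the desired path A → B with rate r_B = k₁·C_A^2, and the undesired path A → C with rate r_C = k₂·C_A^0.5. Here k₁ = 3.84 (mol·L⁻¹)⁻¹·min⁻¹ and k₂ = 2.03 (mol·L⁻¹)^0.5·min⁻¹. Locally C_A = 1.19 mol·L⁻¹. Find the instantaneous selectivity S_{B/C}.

S_{B/C} = r_B/r_C = (k₁·C_A^2)/(k₂·C_A^0.5) = (k₁/k₂)·C_A^1.5.
= (3.84×1.190^2) / (2.03×1.190^0.5) = 5.438/2.214 = 2.46.

2.46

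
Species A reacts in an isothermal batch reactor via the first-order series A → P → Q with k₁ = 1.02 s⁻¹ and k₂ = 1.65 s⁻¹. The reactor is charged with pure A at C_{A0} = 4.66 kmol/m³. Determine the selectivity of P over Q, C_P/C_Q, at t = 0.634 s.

The intermediate concentration in a first-order A→B→C sequence is C_P = k₁C_{A0}(e^(−k₁t) − e^(−k₂t))/(k₂−k₁).
e^(−k₁t) = e^(−1.02×0.634) = e^(−0.6467) = 0.5238; e^(−k₂t) = e^(−1.046) = 0.3513.
C_P = 1.02×4.66/(1.65−1.02) × (0.5238−0.3513) = 7.545×0.1725 = 1.301 kmol/m³.
C_A = C_{A0}e^(−k₁t) = 2.441 kmol/m³, so C_Q = C_{A0}−C_A−C_P = 0.9179 kmol/m³; C_P/C_Q = 1.42.

1.42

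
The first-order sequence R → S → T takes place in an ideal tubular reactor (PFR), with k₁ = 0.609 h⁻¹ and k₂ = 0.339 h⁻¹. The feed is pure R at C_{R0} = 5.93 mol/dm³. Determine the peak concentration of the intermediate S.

At the optimum, C_{S,max}/C_{R0} = (k₁/k₂)^[k₂/(k₂−k₁)].
= (0.609/0.339)^(0.339/(0.339−0.609)) = (1.796)^(-1.256) = 0.4793.
C_{S,max} = 0.4793×5.93 = 2.84 mol/dm³.

2.84 mol/dm³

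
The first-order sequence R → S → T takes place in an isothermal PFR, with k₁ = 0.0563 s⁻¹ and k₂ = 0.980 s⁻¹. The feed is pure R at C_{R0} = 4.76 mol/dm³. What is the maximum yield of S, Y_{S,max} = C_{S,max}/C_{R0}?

0.0483

At the optimum, C_{S,max}/C_{R0} = (k₁/k₂)^[k₂/(k₂−k₁)].
= (0.0563/0.980)^(0.980/(0.980−0.0563)) = (0.05745)^(1.061) = 0.04827.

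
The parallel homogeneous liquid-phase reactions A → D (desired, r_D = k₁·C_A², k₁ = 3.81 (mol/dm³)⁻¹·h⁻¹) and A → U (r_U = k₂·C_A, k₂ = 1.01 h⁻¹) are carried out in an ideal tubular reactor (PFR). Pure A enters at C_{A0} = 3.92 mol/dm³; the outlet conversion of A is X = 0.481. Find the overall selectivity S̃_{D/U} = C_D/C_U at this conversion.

C_A = C_{A0}(1−X) = 2.034 mol/dm³.
Along a PFR/batch, dC_U/dC_A = −r_U/(r_D+r_U) = −k₂/(k₂+k₁·C_A).
Integrating from C_{A0} to C_A: C_U = (1.01/3.81)·ln[(1.01+3.81·3.92)/(1.01+3.81·2.03)] = 0.2651·ln(15.95/8.761) = 0.1587 mol/dm³.
Then C_D = (C_{A0}−C_A) − C_U = 1.886 − 0.1587 = 1.727 mol/dm³.
S̃_{D/U} = C_D/C_U = 1.727/0.1587 = 10.9.

10.9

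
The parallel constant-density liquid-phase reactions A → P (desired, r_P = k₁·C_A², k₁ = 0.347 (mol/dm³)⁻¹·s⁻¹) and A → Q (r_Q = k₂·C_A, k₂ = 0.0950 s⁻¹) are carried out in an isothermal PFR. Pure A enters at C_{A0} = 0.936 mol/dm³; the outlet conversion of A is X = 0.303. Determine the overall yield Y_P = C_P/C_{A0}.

0.225

C_A = C_{A0}(1−X) = 0.6524 mol/dm³.
Along a PFR/batch, dC_Q/dC_A = −r_Q/(r_P+r_Q) = −k₂/(k₂+k₁·C_A).
Integrating from C_{A0} to C_A: C_Q = (0.0950/0.347)·ln[(0.0950+0.347·0.936)/(0.0950+0.347·0.652)] = 0.2738·ln(0.4198/0.3214) = 0.07313 mol/dm³.
Then C_P = (C_{A0}−C_A) − C_Q = 0.2836 − 0.07313 = 0.2105 mol/dm³.
Y_P = C_P/C_{A0} = 0.2105/0.936 = 0.225.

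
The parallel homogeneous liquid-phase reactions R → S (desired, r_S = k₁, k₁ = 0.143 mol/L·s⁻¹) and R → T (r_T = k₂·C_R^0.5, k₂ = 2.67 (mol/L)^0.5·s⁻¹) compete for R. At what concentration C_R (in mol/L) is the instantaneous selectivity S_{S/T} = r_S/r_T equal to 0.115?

S_{S/T} = (k₁/k₂)·C_R^-0.5 ⇒ C_R = (S·k₂/k₁)^(-2).
= (0.115×2.67/0.143)^(-2) = (2.147)^(-2) = 0.217 mol/L.

0.217 mol/L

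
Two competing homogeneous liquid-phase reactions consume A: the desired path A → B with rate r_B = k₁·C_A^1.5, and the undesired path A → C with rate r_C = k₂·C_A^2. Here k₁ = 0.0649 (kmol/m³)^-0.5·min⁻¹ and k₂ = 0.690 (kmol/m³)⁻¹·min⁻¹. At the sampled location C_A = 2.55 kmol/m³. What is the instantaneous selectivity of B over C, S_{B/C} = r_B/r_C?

0.0589

S_{B/C} = r_B/r_C = (k₁·C_A^1.5)/(k₂·C_A^2) = (k₁/k₂)·C_A^-0.5.
= (0.0649×2.550^1.5) / (0.690×2.550^2) = 0.2643/4.487 = 0.0589.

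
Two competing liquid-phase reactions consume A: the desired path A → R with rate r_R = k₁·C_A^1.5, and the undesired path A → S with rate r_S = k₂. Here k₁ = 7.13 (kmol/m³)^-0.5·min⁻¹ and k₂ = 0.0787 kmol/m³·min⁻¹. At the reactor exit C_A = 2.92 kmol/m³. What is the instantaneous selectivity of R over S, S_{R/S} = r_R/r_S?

452

S_{R/S} = r_R/r_S = (k₁·C_A^1.5)/(k₂) = (k₁/k₂)·C_A^1.5.
= (7.13×2.920^1.5) / (0.0787) = 35.58/0.07870 = 452.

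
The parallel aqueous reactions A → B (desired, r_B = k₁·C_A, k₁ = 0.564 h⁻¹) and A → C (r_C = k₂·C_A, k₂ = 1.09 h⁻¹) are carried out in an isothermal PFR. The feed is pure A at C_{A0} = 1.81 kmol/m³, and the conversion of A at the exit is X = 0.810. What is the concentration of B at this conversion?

C_A = C_{A0}(1−X) = 0.3439 kmol/m³.
Both paths are first order in A, so the instantaneous fraction to B is constant: dC_B/d(−C_A) = k₁/(k₁+k₂) = 0.3410.
C_B = 0.3410·(C_{A0}−C_A) = 0.3410×1.466 = 0.500 kmol/m³.

0.500 kmol/m³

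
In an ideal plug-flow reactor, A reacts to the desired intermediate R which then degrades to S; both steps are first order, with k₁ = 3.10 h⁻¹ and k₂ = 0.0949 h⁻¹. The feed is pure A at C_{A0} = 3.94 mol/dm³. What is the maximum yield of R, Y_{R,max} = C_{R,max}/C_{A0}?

At the optimum, C_{R,max}/C_{A0} = (k₁/k₂)^[k₂/(k₂−k₁)].
= (3.10/0.0949)^(0.0949/(0.0949−3.10)) = (32.67)^(-0.03158) = 0.8957.

0.896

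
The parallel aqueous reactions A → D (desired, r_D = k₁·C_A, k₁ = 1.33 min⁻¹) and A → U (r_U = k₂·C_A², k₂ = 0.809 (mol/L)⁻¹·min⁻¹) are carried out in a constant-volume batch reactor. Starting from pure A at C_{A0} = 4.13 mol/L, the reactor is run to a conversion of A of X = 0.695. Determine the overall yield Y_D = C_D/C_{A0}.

0.274

C_A = C_{A0}(1−X) = 1.260 mol/L.
Along a PFR/batch, dC_D/dC_A = −r_D/(r_D+r_U) = −k₁/(k₁+k₂·C_A).
Integrating from C_{A0} to C_A: C_D = (1.33/0.809)·ln[(1.33+0.809·4.13)/(1.33+0.809·1.26)] = 1.644·ln(4.671/2.349) = 1.130 mol/L.
Y_D = C_D/C_{A0} = 1.130/4.13 = 0.274.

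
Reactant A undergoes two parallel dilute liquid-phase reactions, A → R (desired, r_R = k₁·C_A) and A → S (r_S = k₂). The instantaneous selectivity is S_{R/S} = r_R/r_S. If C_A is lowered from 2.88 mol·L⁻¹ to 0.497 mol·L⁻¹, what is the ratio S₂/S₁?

S_{R/S} = (k₁/k₂)·C_A, so S₂/S₁ = (C_{A,2}/C_{A,1}).
= 0.497/2.88 = 0.173.

0.173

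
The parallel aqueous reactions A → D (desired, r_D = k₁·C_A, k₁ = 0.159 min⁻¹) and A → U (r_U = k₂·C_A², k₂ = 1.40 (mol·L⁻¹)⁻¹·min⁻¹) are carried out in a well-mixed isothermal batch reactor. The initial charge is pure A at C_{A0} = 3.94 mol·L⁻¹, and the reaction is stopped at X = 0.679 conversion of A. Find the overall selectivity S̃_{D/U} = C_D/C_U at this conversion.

C_A = C_{A0}(1−X) = 1.265 mol·L⁻¹.
Along a PFR/batch, dC_D/dC_A = −r_D/(r_D+r_U) = −k₁/(k₁+k₂·C_A).
Integrating from C_{A0} to C_A: C_D = (0.159/1.40)·ln[(0.159+1.40·3.94)/(0.159+1.40·1.26)] = 0.1136·ln(5.675/1.930) = 0.1225 mol·L⁻¹.
C_U = (C_{A0}−C_A)−C_D = 2.553 mol·L⁻¹; S̃_{D/U} = 0.1225/2.553 = 0.0480.

0.0480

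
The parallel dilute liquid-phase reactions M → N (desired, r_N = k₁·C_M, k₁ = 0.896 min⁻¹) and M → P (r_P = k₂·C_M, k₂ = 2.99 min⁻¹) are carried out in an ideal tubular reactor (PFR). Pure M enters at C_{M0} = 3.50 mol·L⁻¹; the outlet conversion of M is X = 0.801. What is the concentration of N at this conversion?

0.646 mol·L⁻¹

C_M = C_{M0}(1−X) = 0.6965 mol·L⁻¹.
Both paths are first order in M, so the instantaneous fraction to N is constant: dC_N/d(−C_M) = k₁/(k₁+k₂) = 0.2306.
C_N = 0.2306·(C_{M0}−C_M) = 0.2306×2.804 = 0.646 mol·L⁻¹.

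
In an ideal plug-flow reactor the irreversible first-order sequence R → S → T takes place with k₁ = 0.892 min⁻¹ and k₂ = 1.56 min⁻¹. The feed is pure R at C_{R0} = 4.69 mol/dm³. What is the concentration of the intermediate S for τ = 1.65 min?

0.960 mol/dm³

Solving the coupled first-order balances gives C_S(τ) = [k₁/(k₂−k₁)]·C_{R0}·(e^(−k₁τ) − e^(−k₂τ)).
e^(−k₁τ) = e^(−0.892×1.65) = e^(−1.472) = 0.2295; e^(−k₂τ) = e^(−2.574) = 0.07623.
C_S = 0.892×4.69/(1.56−0.892) × (0.2295−0.07623) = 6.263×0.1533 = 0.9600 mol/dm³.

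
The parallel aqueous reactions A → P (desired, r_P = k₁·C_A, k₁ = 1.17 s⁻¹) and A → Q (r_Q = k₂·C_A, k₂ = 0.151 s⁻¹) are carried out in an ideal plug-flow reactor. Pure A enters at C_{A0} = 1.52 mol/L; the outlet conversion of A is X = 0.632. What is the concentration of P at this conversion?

C_A = C_{A0}(1−X) = 0.5594 mol/L.
Both paths are first order in A, so the instantaneous fraction to P is constant: dC_P/d(−C_A) = k₁/(k₁+k₂) = 0.8857.
C_P = 0.8857·(C_{A0}−C_A) = 0.8857×0.9606 = 0.851 mol/L.

0.851 mol/L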